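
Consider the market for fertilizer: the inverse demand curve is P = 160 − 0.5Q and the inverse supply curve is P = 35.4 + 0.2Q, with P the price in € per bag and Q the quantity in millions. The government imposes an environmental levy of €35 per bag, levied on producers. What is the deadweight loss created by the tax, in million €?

Deadweight loss = €875 million.

Rewrite in direct form: Qd = 320 − 2P and Qs = 5P − 177.
Before the tax: set 320 − 2P = 5P − 177 → P* = €71, Q* = 178.
With the tax collected from producers, supply shifts: Qs = 5(P − 35) − 177.
Solving gives Q = 128 with buyers paying €96 and producers receiving €61 (the €35 wedge).
Quantity falls by |ΔQ| = |178 − 128| = 50.
DWL = ½ · t · |ΔQ| = ½ · 35 · 50 = €875.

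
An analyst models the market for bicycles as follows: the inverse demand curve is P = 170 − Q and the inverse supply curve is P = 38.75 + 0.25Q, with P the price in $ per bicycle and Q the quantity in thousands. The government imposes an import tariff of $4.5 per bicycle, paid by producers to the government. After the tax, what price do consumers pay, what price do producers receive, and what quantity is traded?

Inverting to Q(P) form: Qd = 170 − P; Qs = 4P − 155.
Before the tax: set 170 − P = 4P − 155 → P* = $65, Q* = 105.
With the tax collected from producers, supply shifts: Qs = 4(P − 4.5) − 155.
New equilibrium: consumers pay $68.6, producers receive $64.1, Q = 101.4. (Wedge: Pb − Ps = 4.5.)
The less price-elastic side of the market bears the larger share of a per-unit tax.

Consumers pay $68.6; producers receive $64.1; quantity = 101.4.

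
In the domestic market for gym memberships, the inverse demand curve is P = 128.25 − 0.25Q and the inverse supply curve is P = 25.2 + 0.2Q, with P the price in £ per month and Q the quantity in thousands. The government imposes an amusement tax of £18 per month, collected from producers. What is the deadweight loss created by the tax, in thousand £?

Deadweight loss = £360 thousand.

Rewrite in direct form: Qd = 513 − 4P and Qs = 5P − 126.
Before the tax: set 513 − 4P = 5P − 126 → P* = £71, Q* = 229.
With the tax collected from producers, supply shifts: Qs = 5(P − 18) − 126.
Solving gives Q = 189 with buyers paying £81 and producers receiving £63 (the £18 wedge).
Quantity falls by |ΔQ| = |229 − 189| = 40.
DWL = ½ · t · |ΔQ| = ½ · 18 · 40 = £360.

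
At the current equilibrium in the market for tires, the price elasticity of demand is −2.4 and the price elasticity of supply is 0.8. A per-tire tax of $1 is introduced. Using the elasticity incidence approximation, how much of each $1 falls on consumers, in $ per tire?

Consumers bear ≈ $0.25 per tire.

Incidence ratio: consumers' share ≈ εs / (εs + |εd|) = 0.8 / (0.8 + 2.4) = 0.25.
So consumers bear ≈ 0.25 × $1 = $0.25; suppliers bear $0.75.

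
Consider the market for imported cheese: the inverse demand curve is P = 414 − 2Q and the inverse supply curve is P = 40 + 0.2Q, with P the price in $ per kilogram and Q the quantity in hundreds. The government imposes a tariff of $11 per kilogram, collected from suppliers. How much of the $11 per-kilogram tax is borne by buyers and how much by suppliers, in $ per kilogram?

Buyers bear $10 per kilogram; suppliers bear $1 per kilogram.

Rewrite in direct form: Qd = 207 − 0.5P and Qs = 5P − 200.
Before the tax: set 207 − 0.5P = 5P − 200 → P* = $74, Q* = 170.
With the tax collected from suppliers, supply shifts: Qs = 5(P − 11) − 200.
New equilibrium: buyers pay $84, suppliers receive $73, Q = 165. (Wedge: Pb − Ps = 11.)
Burden on buyers: $10; on suppliers: $1. (They sum to $11.)
The less price-elastic side of the market bears the larger share of a per-unit tax.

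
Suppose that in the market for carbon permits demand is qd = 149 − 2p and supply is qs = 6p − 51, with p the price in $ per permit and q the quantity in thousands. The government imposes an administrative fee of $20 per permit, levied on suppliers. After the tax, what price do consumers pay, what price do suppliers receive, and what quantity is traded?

Without the tax, 149 − 2p = 6p − 51 gives 8p = 200, so p* = $25 and q* = 99.
With the tax collected from suppliers, supply shifts: qs = 6(p − 20) − 51.
Solving gives q = 69 with consumers paying $40 and suppliers receiving $20 (the $20 wedge).

Consumers pay $40; suppliers receive $20; quantity = 69.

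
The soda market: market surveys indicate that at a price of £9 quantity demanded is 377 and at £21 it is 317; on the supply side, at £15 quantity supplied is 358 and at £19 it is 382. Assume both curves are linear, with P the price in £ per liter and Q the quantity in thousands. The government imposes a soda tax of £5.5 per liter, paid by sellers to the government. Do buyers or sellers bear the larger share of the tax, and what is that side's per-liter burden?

Buyers bear the larger share: £3 per liter.

Demand slope: (317 − 377)/(21 − 9) = -5, so Qd = 422 − 5P.
Supply slope: (382 − 358)/(19 − 15) = 6, so Qs = 6P + 268.
Before the tax: set 422 − 5P = 6P + 268 → P* = £14, Q* = 352.
With the tax collected from sellers, supply shifts: Qs = 6(P − 5.5) + 268.
Solving gives Q = 337 with buyers paying £17 and sellers receiving £11.5 (the £5.5 wedge).
Per-liter burden: buyers £3, sellers £2.5.
Buyers take the larger share because demand is less price-elastic here (demand slope 5 vs supply slope 6).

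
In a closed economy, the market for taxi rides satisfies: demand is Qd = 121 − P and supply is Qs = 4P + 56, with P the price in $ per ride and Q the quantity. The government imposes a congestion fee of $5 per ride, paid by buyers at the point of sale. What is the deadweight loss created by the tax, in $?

Deadweight loss = $10.

Without the tax, 121 − P = 4P + 56 gives 5P = 65, so P* = $13 and Q* = 108.
With the tax collected from buyers, demand (in seller-price terms) shifts: Qd = 121 − (P + 5).
New equilibrium: buyers pay $17, sellers receive $12, Q = 104. (Wedge: Pb − Ps = 5.)
Quantity falls by |ΔQ| = |108 − 104| = 4.
DWL = ½ · t · |ΔQ| = ½ · 5 · 4 = $10.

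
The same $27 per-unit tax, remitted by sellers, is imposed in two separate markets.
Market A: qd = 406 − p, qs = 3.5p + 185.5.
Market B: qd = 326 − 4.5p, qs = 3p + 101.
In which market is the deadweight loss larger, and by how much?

Market A: pre-tax p* = $49, q* = 357; post-tax q = 336; deadweight loss = $283.5.
Market B: pre-tax p* = $30, q* = 191; post-tax q = 142.4; deadweight loss = $656.1.
Difference: $283.5 vs $656.1 → market B is larger by $372.6.

Market B, by $372.6.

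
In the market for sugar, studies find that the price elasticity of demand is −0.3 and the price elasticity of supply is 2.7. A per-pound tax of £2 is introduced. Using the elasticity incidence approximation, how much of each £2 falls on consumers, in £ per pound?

Incidence ratio: consumers' share ≈ εs / (εs + |εd|) = 2.7 / (2.7 + 0.3) = 0.9.
So consumers bear ≈ 0.9 × £2 = £1.8; sellers bear £0.2.

Consumers bear ≈ £1.8 per pound.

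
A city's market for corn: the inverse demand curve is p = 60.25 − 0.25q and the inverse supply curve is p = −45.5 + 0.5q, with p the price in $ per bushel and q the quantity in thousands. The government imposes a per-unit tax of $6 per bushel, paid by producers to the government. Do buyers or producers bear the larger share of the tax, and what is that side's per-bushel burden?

Producers bear the larger share: $4 per bushel.

Inverting to q(p) form: qd = 241 − 4p; qs = 2p + 91.
Without the tax, 241 − 4p = 2p + 91 gives 6p = 150, so p* = $25 and q* = 141.
With the tax collected from producers, supply shifts: qs = 2(p − 6) + 91.
New equilibrium: buyers pay $27, producers receive $21, q = 133. (Wedge: pb − ps = 6.)
Per-bushel burden: buyers $2, producers $4.
Producers take the larger share because supply is less price-elastic here (demand slope 4 vs supply slope 2).
The less price-elastic side of the market bears the larger share of a per-unit tax.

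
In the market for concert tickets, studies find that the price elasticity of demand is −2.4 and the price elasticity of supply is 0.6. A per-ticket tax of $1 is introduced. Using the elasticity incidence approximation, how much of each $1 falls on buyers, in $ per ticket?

Incidence ratio: buyers' share ≈ εs / (εs + |εd|) = 0.6 / (0.6 + 2.4) = 0.2.
So buyers bear ≈ 0.2 × $1 = $0.2; suppliers bear $0.8.

Buyers bear ≈ $0.2 per ticket.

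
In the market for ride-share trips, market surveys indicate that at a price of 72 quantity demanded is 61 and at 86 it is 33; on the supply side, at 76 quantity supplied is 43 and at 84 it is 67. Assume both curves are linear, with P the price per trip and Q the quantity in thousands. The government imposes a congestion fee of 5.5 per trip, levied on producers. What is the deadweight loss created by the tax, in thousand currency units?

Deadweight loss = 18.15 thousand.

Demand slope: (33 − 61)/(86 − 72) = -2, so Qd = 205 − 2P.
Supply slope: (67 − 43)/(84 − 76) = 3, so Qs = 3P − 185.
Before the tax: set 205 − 2P = 3P − 185 → P* = 78, Q* = 49.
With the tax collected from producers, supply shifts: Qs = 3(P − 5.5) − 185.
New equilibrium: consumers pay 81.3, producers receive 75.8, Q = 42.4. (Wedge: Pb − Ps = 5.5.)
Quantity falls by |ΔQ| = |49 − 42.4| = 6.6.
DWL = ½ · t · |ΔQ| = ½ · 5.5 · 6.6 = 18.15.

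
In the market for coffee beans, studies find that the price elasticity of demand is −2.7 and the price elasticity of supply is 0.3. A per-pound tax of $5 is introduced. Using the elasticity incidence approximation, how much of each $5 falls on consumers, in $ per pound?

Incidence ratio: consumers' share ≈ εs / (εs + |εd|) = 0.3 / (0.3 + 2.7) = 0.1.
So consumers bear ≈ 0.1 × $5 = $0.5; sellers bear $4.5.

Consumers bear ≈ $0.5 per pound.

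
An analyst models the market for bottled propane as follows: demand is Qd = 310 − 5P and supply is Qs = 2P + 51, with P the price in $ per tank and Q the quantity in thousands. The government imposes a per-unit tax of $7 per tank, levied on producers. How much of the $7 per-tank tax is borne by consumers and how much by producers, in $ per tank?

Before the tax: set 310 − 5P = 2P + 51 → P* = $37, Q* = 125.
With the tax collected from producers, supply shifts: Qs = 2(P − 7) + 51.
New equilibrium: consumers pay $39, producers receive $32, Q = 115. (Wedge: Pb − Ps = 7.)
Burden on consumers: $2; on producers: $5. (They sum to $7.)

Consumers bear $2 per tank; producers bear $5 per tank.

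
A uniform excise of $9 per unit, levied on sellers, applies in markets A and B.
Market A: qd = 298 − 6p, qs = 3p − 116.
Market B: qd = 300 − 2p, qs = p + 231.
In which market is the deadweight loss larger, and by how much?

Market A, by $54.

Market A: pre-tax p* = $46, q* = 22; post-tax q = 4; deadweight loss = $81.
Market B: pre-tax p* = $23, q* = 254; post-tax q = 248; deadweight loss = $27.
Difference: $81 vs $27 → market A is larger by $54.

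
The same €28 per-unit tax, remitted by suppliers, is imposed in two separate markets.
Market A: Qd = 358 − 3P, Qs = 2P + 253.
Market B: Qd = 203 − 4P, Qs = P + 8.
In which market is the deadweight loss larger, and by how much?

Market A: pre-tax P* = €21, Q* = 295; post-tax Q = 261.4; deadweight loss = €470.4.
Market B: pre-tax P* = €39, Q* = 47; post-tax Q = 24.6; deadweight loss = €313.6.
Difference: €470.4 vs €313.6 → market A is larger by €156.8.

Market A, by €156.8.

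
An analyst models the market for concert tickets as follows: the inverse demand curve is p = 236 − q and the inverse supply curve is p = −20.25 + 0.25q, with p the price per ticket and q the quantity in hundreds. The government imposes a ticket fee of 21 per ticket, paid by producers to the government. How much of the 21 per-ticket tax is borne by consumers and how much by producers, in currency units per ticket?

Inverting to q(p) form: qd = 236 − p; qs = 4p + 81.
Before the tax: set 236 − p = 4p + 81 → p* = 31, q* = 205.
With the tax collected from producers, supply shifts: qs = 4(p − 21) + 81.
New equilibrium: consumers pay 47.8, producers receive 26.8, q = 188.2. (Wedge: pb − ps = 21.)
Burden on consumers: 16.8; on producers: 4.2. (They sum to 21.)

Consumers bear 16.8 per ticket; producers bear 4.2 per ticket.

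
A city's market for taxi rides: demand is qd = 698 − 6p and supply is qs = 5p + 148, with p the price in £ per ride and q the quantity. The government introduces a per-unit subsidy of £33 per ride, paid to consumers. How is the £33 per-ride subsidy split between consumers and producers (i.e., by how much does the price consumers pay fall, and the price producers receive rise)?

Consumers gain £15 per ride; producers gain £18 per ride.

Before the subsidy: set 698 − 6p = 5p + 148 → p* = £50, q* = 398.
With a per-unit subsidy paid to consumers, each effectively pays p − 33, so demand becomes qd = 698 − 6(p − 33).
New equilibrium: consumers pay £35, producers receive £68, q = 488. (Wedge: pb − ps = −33.)
Gain to consumers: £15; to producers: £18. (They sum to £33.)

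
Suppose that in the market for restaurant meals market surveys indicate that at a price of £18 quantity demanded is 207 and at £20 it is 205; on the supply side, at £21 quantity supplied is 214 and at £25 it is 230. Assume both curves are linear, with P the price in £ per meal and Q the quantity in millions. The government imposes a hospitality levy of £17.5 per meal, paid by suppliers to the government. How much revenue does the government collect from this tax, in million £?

Tax revenue = £3360 million.

Demand slope: (205 − 207)/(20 − 18) = -1, so Qd = 225 − P.
Supply slope: (230 − 214)/(25 − 21) = 4, so Qs = 4P + 130.
Without the tax, 225 − P = 4P + 130 gives 5P = 95, so P* = £19 and Q* = 206.
With the tax collected from suppliers, supply shifts: Qs = 4(P − 17.5) + 130.
New equilibrium: buyers pay £33, suppliers receive £15.5, Q = 192. (Wedge: Pb − Ps = 17.5.)
Revenue = t · Q = 17.5 · 192 = £3360.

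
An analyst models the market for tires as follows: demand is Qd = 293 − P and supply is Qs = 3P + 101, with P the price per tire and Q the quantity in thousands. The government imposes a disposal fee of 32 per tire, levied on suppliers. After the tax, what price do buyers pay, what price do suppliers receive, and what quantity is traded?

Without the tax, 293 − P = 3P + 101 gives 4P = 192, so P* = 48 and Q* = 245.
With the tax collected from suppliers, supply shifts: Qs = 3(P − 32) + 101.
New equilibrium: buyers pay 72, suppliers receive 40, Q = 221. (Wedge: Pb − Ps = 32.)
The less price-elastic side of the market bears the larger share of a per-unit tax.

Buyers pay 72; suppliers receive 40; quantity = 221.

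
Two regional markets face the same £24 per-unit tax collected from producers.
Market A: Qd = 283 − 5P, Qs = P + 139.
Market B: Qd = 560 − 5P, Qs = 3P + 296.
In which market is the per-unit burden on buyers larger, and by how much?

Market A: pre-tax P* = £24, Q* = 163; post-tax Q = 143; per-unit burden on buyers = £4.
Market B: pre-tax P* = £33, Q* = 395; post-tax Q = 350; per-unit burden on buyers = £9.
Difference: £4 vs £9 → market B is larger by £5.

Market B, by £5.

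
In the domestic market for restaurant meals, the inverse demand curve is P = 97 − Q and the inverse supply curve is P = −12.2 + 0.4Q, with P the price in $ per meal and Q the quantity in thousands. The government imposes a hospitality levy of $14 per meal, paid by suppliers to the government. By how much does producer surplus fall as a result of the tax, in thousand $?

Producer surplus falls by $292 thousand.

Inverting to Q(P) form: Qd = 97 − P; Qs = 2.5P + 30.5.
Without the tax, 97 − P = 2.5P + 30.5 gives 3.5P = 66.5, so P* = $19 and Q* = 78.
With the tax collected from suppliers, supply shifts: Qs = 2.5(P − 14) + 30.5.
New equilibrium: buyers pay $29, suppliers receive $15, Q = 68. (Wedge: Pb − Ps = 14.)
ΔPS is the trapezoid between Q = 68 and Q = 78 of height $4: ½ · (78 + 68) · 4 = $292.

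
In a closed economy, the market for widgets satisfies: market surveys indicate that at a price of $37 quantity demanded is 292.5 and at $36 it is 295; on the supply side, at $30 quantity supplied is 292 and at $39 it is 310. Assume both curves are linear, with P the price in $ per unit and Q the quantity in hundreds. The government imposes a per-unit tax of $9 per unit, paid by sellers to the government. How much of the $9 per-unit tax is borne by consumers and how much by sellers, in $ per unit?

Consumers bear $4 per unit; sellers bear $5 per unit.

Demand slope: (295 − 292.5)/(36 − 37) = -2.5, so Qd = 385 − 2.5P.
Supply slope: (310 − 292)/(39 − 30) = 2, so Qs = 2P + 232.
Without the tax, 385 − 2.5P = 2P + 232 gives 4.5P = 153, so P* = $34 and Q* = 300.
With the tax collected from sellers, supply shifts: Qs = 2(P − 9) + 232.
Solving gives Q = 290 with consumers paying $38 and sellers receiving $29 (the $9 wedge).
Burden on consumers: $4; on sellers: $5. (They sum to $9.)
The less price-elastic side of the market bears the larger share of a per-unit tax.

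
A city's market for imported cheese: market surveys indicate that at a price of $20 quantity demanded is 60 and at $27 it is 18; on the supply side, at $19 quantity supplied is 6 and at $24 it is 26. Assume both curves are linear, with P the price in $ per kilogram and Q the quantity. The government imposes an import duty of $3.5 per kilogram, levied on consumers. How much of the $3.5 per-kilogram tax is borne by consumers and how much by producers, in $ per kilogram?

Demand slope: (18 − 60)/(27 − 20) = -6, so Qd = 180 − 6P.
Supply slope: (26 − 6)/(24 − 19) = 4, so Qs = 4P − 70.
Before the tax: set 180 − 6P = 4P − 70 → P* = $25, Q* = 30.
With the tax collected from consumers, demand (in seller-price terms) shifts: Qd = 180 − 6(P + 3.5).
New equilibrium: consumers pay $26.4, producers receive $22.9, Q = 21.6. (Wedge: Pb − Ps = 3.5.)
Burden on consumers: $1.4; on producers: $2.1. (They sum to $3.5.)

Consumers bear $1.4 per kilogram; producers bear $2.1 per kilogram.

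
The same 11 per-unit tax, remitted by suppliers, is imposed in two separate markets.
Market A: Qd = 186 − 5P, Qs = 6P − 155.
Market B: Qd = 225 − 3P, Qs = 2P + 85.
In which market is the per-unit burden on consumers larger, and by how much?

Market A: pre-tax P* = 31, Q* = 31; post-tax Q = 1; per-unit burden on consumers = 6.
Market B: pre-tax P* = 28, Q* = 141; post-tax Q = 127.8; per-unit burden on consumers = 4.4.
Difference: 6 vs 4.4 → market A is larger by 1.6.

Market A, by 1.6.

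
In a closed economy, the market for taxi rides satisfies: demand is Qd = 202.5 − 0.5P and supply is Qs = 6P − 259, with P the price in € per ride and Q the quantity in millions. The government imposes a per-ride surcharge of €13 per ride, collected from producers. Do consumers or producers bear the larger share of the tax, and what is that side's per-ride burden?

Consumers bear the larger share: €12 per ride.

Before the tax: set 202.5 − 0.5P = 6P − 259 → P* = €71, Q* = 167.
With the tax collected from producers, supply shifts: Qs = 6(P − 13) − 259.
New equilibrium: consumers pay €83, producers receive €70, Q = 161. (Wedge: Pb − Ps = 13.)
Per-ride burden: consumers €12, producers €1.
Consumers take the larger share because demand is less price-elastic here (demand slope 0.5 vs supply slope 6).
The less price-elastic side of the market bears the larger share of a per-unit tax.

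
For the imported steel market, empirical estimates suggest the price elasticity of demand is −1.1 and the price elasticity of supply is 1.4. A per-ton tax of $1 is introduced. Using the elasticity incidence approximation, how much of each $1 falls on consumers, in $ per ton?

Incidence ratio: consumers' share ≈ εs / (εs + |εd|) = 1.4 / (1.4 + 1.1) = 0.56.
So consumers bear ≈ 0.56 × $1 = $0.56; suppliers bear $0.44.

Consumers bear ≈ $0.56 per ton.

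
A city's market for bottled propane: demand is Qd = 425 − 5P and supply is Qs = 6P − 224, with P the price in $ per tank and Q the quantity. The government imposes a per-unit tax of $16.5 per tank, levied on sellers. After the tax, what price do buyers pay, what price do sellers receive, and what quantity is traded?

Buyers pay $68; sellers receive $51.5; quantity = 85.

Before the tax: set 425 − 5P = 6P − 224 → P* = $59, Q* = 130.
With the tax collected from sellers, supply shifts: Qs = 6(P − 16.5) − 224.
Solving gives Q = 85 with buyers paying $68 and sellers receiving $51.5 (the $16.5 wedge).
The less price-elastic side of the market bears the larger share of a per-unit tax.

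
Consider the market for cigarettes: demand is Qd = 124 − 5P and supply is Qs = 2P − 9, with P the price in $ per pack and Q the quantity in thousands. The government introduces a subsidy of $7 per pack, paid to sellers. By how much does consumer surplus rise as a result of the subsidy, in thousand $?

Consumer surplus rises by $68 thousand.

Before the subsidy: set 124 − 5P = 2P − 9 → P* = $19, Q* = 29.
With a per-unit subsidy paid to sellers, each receives P + 7 per unit sold, so supply becomes Qs = 2(P + 7) − 9.
Solving gives Q = 39 with consumers paying $17 and sellers receiving $24 (the $7 wedge).
ΔCS is the trapezoid between Q = 39 and Q = 29 of height $2: ½ · (29 + 39) · 2 = $68.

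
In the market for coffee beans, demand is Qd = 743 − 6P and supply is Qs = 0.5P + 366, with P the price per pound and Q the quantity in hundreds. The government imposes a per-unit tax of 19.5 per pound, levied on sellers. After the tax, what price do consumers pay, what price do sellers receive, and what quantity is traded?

Consumers pay 59.5; sellers receive 40; quantity = 386.

Before the tax: set 743 − 6P = 0.5P + 366 → P* = 58, Q* = 395.
With the tax collected from sellers, supply shifts: Qs = 0.5(P − 19.5) + 366.
New equilibrium: consumers pay 59.5, sellers receive 40, Q = 386. (Wedge: Pb − Ps = 19.5.)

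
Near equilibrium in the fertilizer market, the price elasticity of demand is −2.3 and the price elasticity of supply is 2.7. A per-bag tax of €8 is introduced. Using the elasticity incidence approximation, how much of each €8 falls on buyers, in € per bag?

Incidence ratio: buyers' share ≈ εs / (εs + |εd|) = 2.7 / (2.7 + 2.3) = 0.54.
So buyers bear ≈ 0.54 × €8 = €4.32; sellers bear €3.68.

Buyers bear ≈ €4.32 per bag.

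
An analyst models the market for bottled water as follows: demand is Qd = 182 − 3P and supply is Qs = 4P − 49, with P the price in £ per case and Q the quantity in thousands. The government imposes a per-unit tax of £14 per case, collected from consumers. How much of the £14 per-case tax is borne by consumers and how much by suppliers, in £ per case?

Consumers bear £8 per case; suppliers bear £6 per case.

Before the tax: set 182 − 3P = 4P − 49 → P* = £33, Q* = 83.
With the tax collected from consumers, demand (in seller-price terms) shifts: Qd = 182 − 3(P + 14).
New equilibrium: consumers pay £41, suppliers receive £27, Q = 59. (Wedge: Pb − Ps = 14.)
Burden on consumers: £8; on suppliers: £6. (They sum to £14.)
The less price-elastic side of the market bears the larger share of a per-unit tax.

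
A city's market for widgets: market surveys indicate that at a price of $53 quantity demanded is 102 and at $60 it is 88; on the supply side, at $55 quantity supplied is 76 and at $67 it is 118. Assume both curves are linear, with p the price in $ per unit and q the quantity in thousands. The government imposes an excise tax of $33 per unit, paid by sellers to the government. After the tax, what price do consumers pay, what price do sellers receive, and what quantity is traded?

Demand slope: (88 − 102)/(60 − 53) = -2, so qd = 208 − 2p.
Supply slope: (118 − 76)/(67 − 55) = 3.5, so qs = 3.5p − 116.5.
Before the tax: set 208 − 2p = 3.5p − 116.5 → p* = $59, q* = 90.
With the tax collected from sellers, supply shifts: qs = 3.5(p − 33) − 116.5.
New equilibrium: consumers pay $80, sellers receive $47, q = 48. (Wedge: pb − ps = 33.)

Consumers pay $80; sellers receive $47; quantity = 48.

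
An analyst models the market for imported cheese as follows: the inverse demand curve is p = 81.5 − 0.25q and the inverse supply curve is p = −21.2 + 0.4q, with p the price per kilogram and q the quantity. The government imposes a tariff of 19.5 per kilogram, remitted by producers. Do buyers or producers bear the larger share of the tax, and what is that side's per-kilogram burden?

Rewrite in direct form: qd = 326 − 4p and qs = 2.5p + 53.
Without the tax, 326 − 4p = 2.5p + 53 gives 6.5p = 273, so p* = 42 and q* = 158.
With the tax collected from producers, supply shifts: qs = 2.5(p − 19.5) + 53.
Solving gives q = 128 with buyers paying 49.5 and producers receiving 30 (the 19.5 wedge).
Per-kilogram burden: buyers 7.5, producers 12.
Producers take the larger share because supply is less price-elastic here (demand slope 4 vs supply slope 2.5).

Producers bear the larger share: 12 per kilogram.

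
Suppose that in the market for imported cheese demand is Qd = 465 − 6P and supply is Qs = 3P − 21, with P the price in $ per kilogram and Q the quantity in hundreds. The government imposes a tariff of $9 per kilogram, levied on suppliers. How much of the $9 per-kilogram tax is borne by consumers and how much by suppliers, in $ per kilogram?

Consumers bear $3 per kilogram; suppliers bear $6 per kilogram.

Before the tax: set 465 − 6P = 3P − 21 → P* = $54, Q* = 141.
With the tax collected from suppliers, supply shifts: Qs = 3(P − 9) − 21.
Solving gives Q = 123 with consumers paying $57 and suppliers receiving $48 (the $9 wedge).
Burden on consumers: $3; on suppliers: $6. (They sum to $9.)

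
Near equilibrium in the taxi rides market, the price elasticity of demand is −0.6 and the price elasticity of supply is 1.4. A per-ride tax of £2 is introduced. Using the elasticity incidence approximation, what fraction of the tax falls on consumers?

Incidence ratio: consumers' share ≈ εs / (εs + |εd|) = 1.4 / (1.4 + 0.6) = 0.7.
Supply is the more elastic side, so consumers bear the larger share.

Consumers' share ≈ 0.7.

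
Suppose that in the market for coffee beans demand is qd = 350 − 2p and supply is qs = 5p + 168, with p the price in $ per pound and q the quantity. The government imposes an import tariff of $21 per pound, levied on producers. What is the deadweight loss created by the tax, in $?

Without the tax, 350 − 2p = 5p + 168 gives 7p = 182, so p* = $26 and q* = 298.
With the tax collected from producers, supply shifts: qs = 5(p − 21) + 168.
Solving gives q = 268 with consumers paying $41 and producers receiving $20 (the $21 wedge).
Quantity falls by |ΔQ| = |298 − 268| = 30.
DWL = ½ · t · |ΔQ| = ½ · 21 · 30 = $315.

Deadweight loss = $315.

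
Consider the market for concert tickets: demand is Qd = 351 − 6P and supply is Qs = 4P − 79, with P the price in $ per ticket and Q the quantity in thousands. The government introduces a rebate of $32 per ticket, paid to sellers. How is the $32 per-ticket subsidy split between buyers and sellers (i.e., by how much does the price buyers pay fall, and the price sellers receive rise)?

Buyers gain $12.8 per ticket; sellers gain $19.2 per ticket.

Before the subsidy: set 351 − 6P = 4P − 79 → P* = $43, Q* = 93.
With a per-unit subsidy paid to sellers, each receives P + 32 per unit sold, so supply becomes Qs = 4(P + 32) − 79.
New equilibrium: buyers pay $30.2, sellers receive $62.2, Q = 169.8. (Wedge: Pb − Ps = −32.)
Gain to buyers: $12.8; to sellers: $19.2. (They sum to $32.)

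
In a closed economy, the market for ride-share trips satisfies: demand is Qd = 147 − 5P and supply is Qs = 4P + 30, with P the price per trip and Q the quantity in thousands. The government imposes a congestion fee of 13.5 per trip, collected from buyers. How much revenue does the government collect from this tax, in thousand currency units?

Without the tax, 147 − 5P = 4P + 30 gives 9P = 117, so P* = 13 and Q* = 82.
With the tax collected from buyers, demand (in seller-price terms) shifts: Qd = 147 − 5(P + 13.5).
Solving gives Q = 52 with buyers paying 19 and suppliers receiving 5.5 (the 13.5 wedge).
Revenue = t · Q = 13.5 · 52 = 702.

Tax revenue = 702 thousand.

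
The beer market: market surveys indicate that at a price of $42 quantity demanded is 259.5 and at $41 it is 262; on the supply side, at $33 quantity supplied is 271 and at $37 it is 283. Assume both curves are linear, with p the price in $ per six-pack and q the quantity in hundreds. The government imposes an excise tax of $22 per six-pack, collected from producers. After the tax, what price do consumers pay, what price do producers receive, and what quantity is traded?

Demand slope: (262 − 259.5)/(41 − 42) = -2.5, so qd = 364.5 − 2.5p.
Supply slope: (283 − 271)/(37 − 33) = 3, so qs = 3p + 172.
Without the tax, 364.5 − 2.5p = 3p + 172 gives 5.5p = 192.5, so p* = $35 and q* = 277.
With the tax collected from producers, supply shifts: qs = 3(p − 22) + 172.
Solving gives q = 247 with consumers paying $47 and producers receiving $25 (the $22 wedge).

Consumers pay $47; producers receive $25; quantity = 247.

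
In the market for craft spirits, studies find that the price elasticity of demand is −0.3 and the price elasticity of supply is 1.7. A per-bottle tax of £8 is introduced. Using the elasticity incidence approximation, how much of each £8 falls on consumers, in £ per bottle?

Consumers bear ≈ £6.8 per bottle.

Incidence ratio: consumers' share ≈ εs / (εs + |εd|) = 1.7 / (1.7 + 0.3) = 0.85.
So consumers bear ≈ 0.85 × £8 = £6.8; suppliers bear £1.2.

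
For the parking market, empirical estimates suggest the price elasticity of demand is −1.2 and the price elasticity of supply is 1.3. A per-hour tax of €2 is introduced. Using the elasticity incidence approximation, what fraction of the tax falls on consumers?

Consumers' share ≈ 0.52.

Incidence ratio: consumers' share ≈ εs / (εs + |εd|) = 1.3 / (1.3 + 1.2) = 0.52.
Supply is the more elastic side, so consumers bear the larger share.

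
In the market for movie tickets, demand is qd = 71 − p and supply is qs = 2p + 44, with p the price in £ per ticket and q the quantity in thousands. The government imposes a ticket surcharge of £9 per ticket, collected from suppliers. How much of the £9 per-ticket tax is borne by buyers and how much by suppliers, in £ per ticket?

Without the tax, 71 − p = 2p + 44 gives 3p = 27, so p* = £9 and q* = 62.
With the tax collected from suppliers, supply shifts: qs = 2(p − 9) + 44.
Solving gives q = 56 with buyers paying £15 and suppliers receiving £6 (the £9 wedge).
Burden on buyers: £6; on suppliers: £3. (They sum to £9.)
The less price-elastic side of the market bears the larger share of a per-unit tax.

Buyers bear £6 per ticket; suppliers bear £3 per ticket.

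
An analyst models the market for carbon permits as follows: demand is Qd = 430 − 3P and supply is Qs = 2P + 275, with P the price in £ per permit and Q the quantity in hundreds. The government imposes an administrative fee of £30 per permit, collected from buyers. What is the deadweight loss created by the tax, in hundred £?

Without the tax, 430 − 3P = 2P + 275 gives 5P = 155, so P* = £31 and Q* = 337.
With the tax collected from buyers, demand (in seller-price terms) shifts: Qd = 430 − 3(P + 30).
Solving gives Q = 301 with buyers paying £43 and producers receiving £13 (the £30 wedge).
Quantity falls by |ΔQ| = |337 − 301| = 36.
DWL = ½ · t · |ΔQ| = ½ · 30 · 36 = £540.

Deadweight loss = £540 hundred.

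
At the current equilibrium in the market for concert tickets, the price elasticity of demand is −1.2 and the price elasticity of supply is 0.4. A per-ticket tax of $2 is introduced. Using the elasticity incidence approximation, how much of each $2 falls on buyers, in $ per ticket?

Buyers bear ≈ $0.5 per ticket.

Incidence ratio: buyers' share ≈ εs / (εs + |εd|) = 0.4 / (0.4 + 1.2) = 0.25.
So buyers bear ≈ 0.25 × $2 = $0.5; suppliers bear $1.5.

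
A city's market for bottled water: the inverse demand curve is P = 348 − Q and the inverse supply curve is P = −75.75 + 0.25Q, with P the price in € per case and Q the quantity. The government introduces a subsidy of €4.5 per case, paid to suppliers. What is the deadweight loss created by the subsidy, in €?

Rewrite in direct form: Qd = 348 − P and Qs = 4P + 303.
Without the subsidy, 348 − P = 4P + 303 gives 5P = 45, so P* = €9 and Q* = 339.
With a per-unit subsidy paid to suppliers, each receives P + 4.5 per unit sold, so supply becomes Qs = 4(P + 4.5) + 303.
Solving gives Q = 342.6 with buyers paying €5.4 and suppliers receiving €9.9 (the €4.5 wedge).
Quantity rises by |ΔQ| = |339 − 342.6| = 3.6.
DWL = ½ · t · |ΔQ| = ½ · 4.5 · 3.6 = €8.1.

Deadweight loss = €8.1.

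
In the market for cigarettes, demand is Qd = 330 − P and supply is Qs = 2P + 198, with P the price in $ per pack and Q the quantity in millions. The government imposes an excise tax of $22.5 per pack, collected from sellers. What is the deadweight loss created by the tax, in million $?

Deadweight loss = $168.75 million.

Before the tax: set 330 − P = 2P + 198 → P* = $44, Q* = 286.
With the tax collected from sellers, supply shifts: Qs = 2(P − 22.5) + 198.
New equilibrium: buyers pay $59, sellers receive $36.5, Q = 271. (Wedge: Pb − Ps = 22.5.)
Quantity falls by |ΔQ| = |286 − 271| = 15.
DWL = ½ · t · |ΔQ| = ½ · 22.5 · 15 = $168.75.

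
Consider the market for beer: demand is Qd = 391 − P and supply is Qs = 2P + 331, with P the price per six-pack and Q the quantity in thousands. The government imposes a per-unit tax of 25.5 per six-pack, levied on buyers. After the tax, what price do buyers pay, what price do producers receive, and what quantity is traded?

Without the tax, 391 − P = 2P + 331 gives 3P = 60, so P* = 20 and Q* = 371.
With the tax collected from buyers, demand (in seller-price terms) shifts: Qd = 391 − (P + 25.5).
Solving gives Q = 354 with buyers paying 37 and producers receiving 11.5 (the 25.5 wedge).
The less price-elastic side of the market bears the larger share of a per-unit tax.

Buyers pay 37; producers receive 11.5; quantity = 354.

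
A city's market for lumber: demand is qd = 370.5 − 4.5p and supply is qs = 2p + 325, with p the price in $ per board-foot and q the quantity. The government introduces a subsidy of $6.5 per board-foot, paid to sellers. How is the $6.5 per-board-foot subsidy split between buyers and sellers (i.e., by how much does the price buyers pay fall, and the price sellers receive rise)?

Before the subsidy: set 370.5 − 4.5p = 2p + 325 → p* = $7, q* = 339.
With a per-unit subsidy paid to sellers, each receives p + 6.5 per unit sold, so supply becomes qs = 2(p + 6.5) + 325.
Solving gives q = 348 with buyers paying $5 and sellers receiving $11.5 (the $6.5 wedge).
Gain to buyers: $2; to sellers: $4.5. (They sum to $6.5.)

Buyers gain $2 per board-foot; sellers gain $4.5 per board-foot.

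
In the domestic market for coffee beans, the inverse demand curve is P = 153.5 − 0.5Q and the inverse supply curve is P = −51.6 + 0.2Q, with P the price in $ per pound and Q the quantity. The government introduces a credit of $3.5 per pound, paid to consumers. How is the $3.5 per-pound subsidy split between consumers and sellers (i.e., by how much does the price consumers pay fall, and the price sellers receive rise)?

Inverting to Q(P) form: Qd = 307 − 2P; Qs = 5P + 258.
Before the subsidy: set 307 − 2P = 5P + 258 → P* = $7, Q* = 293.
With a per-unit subsidy paid to consumers, each effectively pays P − 3.5, so demand becomes Qd = 307 − 2(P − 3.5).
New equilibrium: consumers pay $4.5, sellers receive $8, Q = 298. (Wedge: Pb − Ps = −3.5.)
Gain to consumers: $2.5; to sellers: $1. (They sum to $3.5.)

Consumers gain $2.5 per pound; sellers gain $1 per pound.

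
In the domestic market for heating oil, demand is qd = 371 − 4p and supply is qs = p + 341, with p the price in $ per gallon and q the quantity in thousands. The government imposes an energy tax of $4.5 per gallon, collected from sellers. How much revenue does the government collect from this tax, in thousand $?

Without the tax, 371 − 4p = p + 341 gives 5p = 30, so p* = $6 and q* = 347.
With the tax collected from sellers, supply shifts: qs = (p − 4.5) + 341.
Solving gives q = 343.4 with buyers paying $6.9 and sellers receiving $2.4 (the $4.5 wedge).
Revenue = t · Q = 4.5 · 343.4 = $1545.3.

Tax revenue = $1545.3 thousand.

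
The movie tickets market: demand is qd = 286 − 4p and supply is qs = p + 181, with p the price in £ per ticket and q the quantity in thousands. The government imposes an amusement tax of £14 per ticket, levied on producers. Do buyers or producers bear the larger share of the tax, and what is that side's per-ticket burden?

Without the tax, 286 − 4p = p + 181 gives 5p = 105, so p* = £21 and q* = 202.
With the tax collected from producers, supply shifts: qs = (p − 14) + 181.
New equilibrium: buyers pay £23.8, producers receive £9.8, q = 190.8. (Wedge: pb − ps = 14.)
Per-ticket burden: buyers £2.8, producers £11.2.
Producers take the larger share because supply is less price-elastic here (demand slope 4 vs supply slope 1).

Producers bear the larger share: £11.2 per ticket.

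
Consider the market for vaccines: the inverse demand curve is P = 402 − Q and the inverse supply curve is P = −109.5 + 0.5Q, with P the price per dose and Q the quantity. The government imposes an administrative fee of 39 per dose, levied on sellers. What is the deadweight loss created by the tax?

Deadweight loss = 507.

Rewrite in direct form: Qd = 402 − P and Qs = 2P + 219.
Before the tax: set 402 − P = 2P + 219 → P* = 61, Q* = 341.
With the tax collected from sellers, supply shifts: Qs = 2(P − 39) + 219.
Solving gives Q = 315 with consumers paying 87 and sellers receiving 48 (the 39 wedge).
Quantity falls by |ΔQ| = |341 − 315| = 26.
DWL = ½ · t · |ΔQ| = ½ · 39 · 26 = 507.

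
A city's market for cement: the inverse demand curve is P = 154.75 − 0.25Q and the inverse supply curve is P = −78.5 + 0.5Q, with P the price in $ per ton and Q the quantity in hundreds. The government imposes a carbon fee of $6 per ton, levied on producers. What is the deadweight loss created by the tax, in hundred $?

Deadweight loss = $24 hundred.

Rewrite in direct form: Qd = 619 − 4P and Qs = 2P + 157.
Without the tax, 619 − 4P = 2P + 157 gives 6P = 462, so P* = $77 and Q* = 311.
With the tax collected from producers, supply shifts: Qs = 2(P − 6) + 157.
Solving gives Q = 303 with buyers paying $79 and producers receiving $73 (the $6 wedge).
Quantity falls by |ΔQ| = |311 − 303| = 8.
DWL = ½ · t · |ΔQ| = ½ · 6 · 8 = $24.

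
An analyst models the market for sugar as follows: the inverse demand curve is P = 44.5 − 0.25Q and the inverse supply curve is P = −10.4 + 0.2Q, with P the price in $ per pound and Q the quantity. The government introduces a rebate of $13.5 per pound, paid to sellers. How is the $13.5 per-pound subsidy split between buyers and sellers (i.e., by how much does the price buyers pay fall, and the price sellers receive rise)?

Buyers gain $7.5 per pound; sellers gain $6 per pound.

Rewrite in direct form: Qd = 178 − 4P and Qs = 5P + 52.
Before the subsidy: set 178 − 4P = 5P + 52 → P* = $14, Q* = 122.
With a per-unit subsidy paid to sellers, each receives P + 13.5 per unit sold, so supply becomes Qs = 5(P + 13.5) + 52.
Solving gives Q = 152 with buyers paying $6.5 and sellers receiving $20 (the $13.5 wedge).
Gain to buyers: $7.5; to sellers: $6. (They sum to $13.5.)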